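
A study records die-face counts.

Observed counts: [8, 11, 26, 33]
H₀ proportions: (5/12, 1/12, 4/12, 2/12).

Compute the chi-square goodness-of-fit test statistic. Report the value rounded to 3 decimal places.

test statistic = 52.354

n = 78; E_i = n·p_i = [32.50, 6.50, 26.00, 13.00]
χ² = (8−32.50)²/32.50 + (11−6.50)²/6.50 + (26−26.00)²/26.00 + (33−13.00)²/13.00 = 52.3538
df = 3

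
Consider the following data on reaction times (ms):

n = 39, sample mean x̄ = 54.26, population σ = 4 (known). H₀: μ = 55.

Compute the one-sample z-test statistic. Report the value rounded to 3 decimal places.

test statistic = -1.155

SE = σ/√n = 4/√39 = 0.6405
z = (x̄−μ₀)/SE = (54.26−55)/0.6405 = -1.1553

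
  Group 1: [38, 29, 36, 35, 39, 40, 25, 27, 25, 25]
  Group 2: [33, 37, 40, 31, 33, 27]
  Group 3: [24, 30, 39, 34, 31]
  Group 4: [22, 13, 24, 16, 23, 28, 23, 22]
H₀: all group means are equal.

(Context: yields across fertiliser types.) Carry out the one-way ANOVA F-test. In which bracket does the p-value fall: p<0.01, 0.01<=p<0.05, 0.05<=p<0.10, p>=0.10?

p-value bracket: p<0.01

Group means [31.90, 33.50, 31.60, 21.38], grand mean 29.276
SSB = Σnᵢ(x̄ᵢ−x̄)² = 702.318; SSW = ΣΣ(x−x̄ᵢ)² = 735.475
MSB = 702.318/3 = 234.1060; MSW = 735.475/25 = 29.4190
F = MSB/MSW = 7.9576
df = (3, 25)
p-value (upper-tail) = 0.00068
→ bracket: p<0.01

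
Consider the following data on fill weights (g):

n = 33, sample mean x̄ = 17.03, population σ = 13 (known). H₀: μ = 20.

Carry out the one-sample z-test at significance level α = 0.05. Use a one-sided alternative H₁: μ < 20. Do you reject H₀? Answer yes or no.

SE = σ/√n = 13/√33 = 2.2630
z = (x̄−μ₀)/SE = (17.03−20)/2.2630 = -1.3124
p-value (one-sided, H₁ less) = 0.09469
At α=0.05: p ≥ α → fail to reject H₀

reject H₀: no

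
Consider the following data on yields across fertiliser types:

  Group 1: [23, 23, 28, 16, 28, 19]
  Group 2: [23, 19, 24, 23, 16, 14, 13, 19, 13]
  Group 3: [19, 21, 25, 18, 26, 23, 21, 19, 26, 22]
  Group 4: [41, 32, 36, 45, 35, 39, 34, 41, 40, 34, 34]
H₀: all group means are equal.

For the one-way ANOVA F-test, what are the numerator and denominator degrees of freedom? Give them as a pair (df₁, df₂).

k = 4 groups, N = 36 total
df = (k−1, N−k) = (4−1, 36−4) = (3, 32)

degrees of freedom = [3, 32]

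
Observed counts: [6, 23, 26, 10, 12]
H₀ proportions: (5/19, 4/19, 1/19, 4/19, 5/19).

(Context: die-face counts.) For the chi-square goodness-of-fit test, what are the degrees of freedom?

df = k − 1 = 5 − 1 = 4

degrees of freedom = 4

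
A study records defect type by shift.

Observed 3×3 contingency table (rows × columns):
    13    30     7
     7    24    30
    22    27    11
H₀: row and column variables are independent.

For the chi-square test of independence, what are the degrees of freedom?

degrees of freedom = 4

df = (r−1)(c−1) = (3−1)·(3−1) = 4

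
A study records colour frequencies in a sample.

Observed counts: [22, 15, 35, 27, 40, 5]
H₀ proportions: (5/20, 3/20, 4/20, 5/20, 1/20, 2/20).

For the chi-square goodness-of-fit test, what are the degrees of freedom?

degrees of freedom = 5

df = k − 1 = 6 − 1 = 5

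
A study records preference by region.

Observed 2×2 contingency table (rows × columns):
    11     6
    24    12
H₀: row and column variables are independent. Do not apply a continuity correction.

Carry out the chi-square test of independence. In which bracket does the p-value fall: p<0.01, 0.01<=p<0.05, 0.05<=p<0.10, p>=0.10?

Row totals [17, 36], col totals [35, 18], n=53
χ² = (11−11.23)²/11.23 + (6−5.77)²/5.77 + (24−23.77)²/23.77 + (12−12.23)²/12.23 = 0.0198
df = 1
p-value (upper-tail) = 0.88811
→ bracket: p>=0.10

p-value bracket: p>=0.10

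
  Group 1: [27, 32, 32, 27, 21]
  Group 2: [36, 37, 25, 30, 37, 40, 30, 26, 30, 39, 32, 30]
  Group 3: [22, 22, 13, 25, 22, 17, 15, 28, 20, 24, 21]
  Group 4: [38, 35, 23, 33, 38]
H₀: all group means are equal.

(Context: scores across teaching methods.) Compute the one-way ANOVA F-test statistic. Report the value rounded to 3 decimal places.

test statistic = 13.374

Group means [27.80, 32.67, 20.82, 33.40], grand mean 28.091
SSB = Σnᵢ(x̄ᵢ−x̄)² = 974.424; SSW = ΣΣ(x−x̄ᵢ)² = 704.303
MSB = 974.424/3 = 324.8081; MSW = 704.303/29 = 24.2863
F = MSB/MSW = 13.3741
df = (3, 29)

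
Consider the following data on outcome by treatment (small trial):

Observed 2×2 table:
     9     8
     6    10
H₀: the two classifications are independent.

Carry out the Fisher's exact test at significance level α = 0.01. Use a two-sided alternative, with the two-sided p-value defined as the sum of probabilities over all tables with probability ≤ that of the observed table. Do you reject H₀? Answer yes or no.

Margins: r₁=17, r₂=16, c₁=15, c₂=18, n=33
p_obs = C(17,9)·C(16,6)/C(33,15); sum pmf over tables with pmf ≤ p_obs
p-value (two-sided) = 0.49053
At α=0.01: p ≥ α → fail to reject H₀

reject H₀: no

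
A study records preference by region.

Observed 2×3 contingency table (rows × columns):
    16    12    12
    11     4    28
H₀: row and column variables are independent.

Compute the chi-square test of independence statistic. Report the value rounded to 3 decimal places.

test statistic = 11.232

Row totals [40, 43], col totals [27, 16, 40], n=83
χ² = (16−13.01)²/13.01 + (12−7.71)²/7.71 + (12−19.28)²/19.28 + (11−13.99)²/13.99 + (4−8.29)²/8.29 + (28−20.72)²/20.72 = 11.2322
df = 2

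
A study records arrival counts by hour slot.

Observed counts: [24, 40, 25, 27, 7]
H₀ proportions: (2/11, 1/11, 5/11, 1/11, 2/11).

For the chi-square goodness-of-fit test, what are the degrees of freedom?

df = k − 1 = 5 − 1 = 4

degrees of freedom = 4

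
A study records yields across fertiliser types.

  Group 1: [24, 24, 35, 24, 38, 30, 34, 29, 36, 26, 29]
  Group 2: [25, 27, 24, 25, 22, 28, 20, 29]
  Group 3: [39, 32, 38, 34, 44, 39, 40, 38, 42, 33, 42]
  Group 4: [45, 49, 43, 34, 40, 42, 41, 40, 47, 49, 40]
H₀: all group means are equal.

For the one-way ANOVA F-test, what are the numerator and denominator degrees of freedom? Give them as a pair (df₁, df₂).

k = 4 groups, N = 41 total
df = (k−1, N−k) = (4−1, 41−4) = (3, 37)

degrees of freedom = [3, 37]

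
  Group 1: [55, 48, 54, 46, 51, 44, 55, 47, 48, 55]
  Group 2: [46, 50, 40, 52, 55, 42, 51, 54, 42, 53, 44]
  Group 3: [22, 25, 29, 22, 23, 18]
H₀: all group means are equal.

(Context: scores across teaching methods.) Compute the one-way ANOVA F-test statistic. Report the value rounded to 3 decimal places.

test statistic = 72.998

Group means [50.30, 48.09, 23.17], grand mean 43.370
SSB = Σnᵢ(x̄ᵢ−x̄)² = 3174.454; SSW = ΣΣ(x−x̄ᵢ)² = 521.842
MSB = 3174.454/2 = 1587.2269; MSW = 521.842/24 = 21.7434
F = MSB/MSW = 72.9980
df = (2, 24)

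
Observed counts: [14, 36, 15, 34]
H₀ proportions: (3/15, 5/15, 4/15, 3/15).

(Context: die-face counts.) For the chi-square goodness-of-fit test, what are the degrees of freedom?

df = k − 1 = 4 − 1 = 3

degrees of freedom = 3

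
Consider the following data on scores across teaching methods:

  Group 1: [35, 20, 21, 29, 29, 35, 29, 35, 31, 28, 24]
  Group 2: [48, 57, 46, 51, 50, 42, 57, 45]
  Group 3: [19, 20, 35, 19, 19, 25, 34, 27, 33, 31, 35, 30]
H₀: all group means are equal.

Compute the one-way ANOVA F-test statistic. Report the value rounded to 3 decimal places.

test statistic = 39.923

Group means [28.73, 49.50, 27.25], grand mean 33.516
SSB = Σnᵢ(x̄ᵢ−x̄)² = 2767.310; SSW = ΣΣ(x−x̄ᵢ)² = 970.432
MSB = 2767.310/2 = 1383.6551; MSW = 970.432/28 = 34.6583
F = MSB/MSW = 39.9228
df = (2, 28)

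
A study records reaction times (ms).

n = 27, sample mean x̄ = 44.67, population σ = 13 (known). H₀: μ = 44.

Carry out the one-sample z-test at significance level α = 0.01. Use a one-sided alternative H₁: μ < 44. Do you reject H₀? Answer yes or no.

SE = σ/√n = 13/√27 = 2.5019
z = (x̄−μ₀)/SE = (44.67−44)/2.5019 = 0.2678
p-value (one-sided, H₁ less) = 0.60557
At α=0.01: p ≥ α → fail to reject H₀

reject H₀: no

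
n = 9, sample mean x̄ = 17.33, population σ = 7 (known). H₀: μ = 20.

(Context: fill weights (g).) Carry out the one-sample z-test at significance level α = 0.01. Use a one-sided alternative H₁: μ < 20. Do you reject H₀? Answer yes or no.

reject H₀: no

SE = σ/√n = 7/√9 = 2.3333
z = (x̄−μ₀)/SE = (17.33−20)/2.3333 = -1.1443
p-value (one-sided, H₁ less) = 0.12625
At α=0.01: p ≥ α → fail to reject H₀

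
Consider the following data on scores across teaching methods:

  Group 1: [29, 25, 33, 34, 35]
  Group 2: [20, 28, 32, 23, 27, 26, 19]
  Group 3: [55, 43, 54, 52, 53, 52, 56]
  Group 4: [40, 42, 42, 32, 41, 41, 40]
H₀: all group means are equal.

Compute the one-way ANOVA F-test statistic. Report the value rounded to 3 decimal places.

Group means [31.20, 25.00, 52.14, 39.71], grand mean 37.462
SSB = Σnᵢ(x̄ᵢ−x̄)² = 2827.376; SSW = ΣΣ(x−x̄ᵢ)² = 381.086
MSB = 2827.376/3 = 942.4586; MSW = 381.086/22 = 17.3221
F = MSB/MSW = 54.4079
df = (3, 22)

test statistic = 54.408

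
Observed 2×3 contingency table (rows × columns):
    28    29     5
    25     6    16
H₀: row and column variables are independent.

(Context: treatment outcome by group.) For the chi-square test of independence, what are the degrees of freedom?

df = (r−1)(c−1) = (2−1)·(3−1) = 2

degrees of freedom = 2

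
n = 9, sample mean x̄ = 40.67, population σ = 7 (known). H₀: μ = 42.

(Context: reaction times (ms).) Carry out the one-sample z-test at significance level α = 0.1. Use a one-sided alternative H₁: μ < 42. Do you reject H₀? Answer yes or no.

SE = σ/√n = 7/√9 = 2.3333
z = (x̄−μ₀)/SE = (40.67−42)/2.3333 = -0.5700
p-value (one-sided, H₁ less) = 0.28434
At α=0.1: p ≥ α → fail to reject H₀

reject H₀: no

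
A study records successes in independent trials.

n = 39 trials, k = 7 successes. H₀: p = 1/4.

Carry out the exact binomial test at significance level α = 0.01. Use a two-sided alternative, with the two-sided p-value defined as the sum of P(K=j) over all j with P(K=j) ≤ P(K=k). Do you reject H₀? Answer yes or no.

Exact binomial: n=39, k=7, p₀=1/4=0.2500
P(X=j) = C(n,j)·p₀^j·(1−p₀)^(n−j); p = Σ P(X=j) over j with P(X=j) ≤ P(X=7)
p-value (two-sided) = 0.36000
At α=0.01: p ≥ α → fail to reject H₀

reject H₀: no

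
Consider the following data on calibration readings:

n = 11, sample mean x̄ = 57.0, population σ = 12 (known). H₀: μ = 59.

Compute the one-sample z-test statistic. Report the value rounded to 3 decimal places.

SE = σ/√n = 12/√11 = 3.6181
z = (x̄−μ₀)/SE = (57.0−59)/3.6181 = -0.5528

test statistic = -0.553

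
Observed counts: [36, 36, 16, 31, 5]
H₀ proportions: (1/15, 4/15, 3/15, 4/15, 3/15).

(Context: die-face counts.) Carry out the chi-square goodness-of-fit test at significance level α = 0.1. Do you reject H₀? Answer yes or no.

n = 124; E_i = n·p_i = [8.27, 33.07, 24.80, 33.07, 24.80]
χ² = (36−8.27)²/8.27 + (36−33.07)²/33.07 + (16−24.80)²/24.80 + (31−33.07)²/33.07 + (5−24.80)²/24.80 = 112.3609
df = 4
p-value (upper-tail) = 0.00000
At α=0.1: p < α → reject H₀

reject H₀: yes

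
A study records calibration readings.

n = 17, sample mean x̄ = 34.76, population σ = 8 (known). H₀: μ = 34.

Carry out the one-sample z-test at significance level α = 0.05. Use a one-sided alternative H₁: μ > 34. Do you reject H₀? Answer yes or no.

SE = σ/√n = 8/√17 = 1.9403
z = (x̄−μ₀)/SE = (34.76−34)/1.9403 = 0.3917
p-value (one-sided, H₁ greater) = 0.34764
At α=0.05: p ≥ α → fail to reject H₀

reject H₀: no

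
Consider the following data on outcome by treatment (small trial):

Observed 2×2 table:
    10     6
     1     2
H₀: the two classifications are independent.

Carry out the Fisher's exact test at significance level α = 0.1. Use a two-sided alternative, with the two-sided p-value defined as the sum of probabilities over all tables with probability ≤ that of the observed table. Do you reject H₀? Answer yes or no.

reject H₀: no

Margins: r₁=16, r₂=3, c₁=11, c₂=8, n=19
p_obs = C(16,10)·C(3,1)/C(19,11); sum pmf over tables with pmf ≤ p_obs
p-value (two-sided) = 0.54592
At α=0.1: p ≥ α → fail to reject H₀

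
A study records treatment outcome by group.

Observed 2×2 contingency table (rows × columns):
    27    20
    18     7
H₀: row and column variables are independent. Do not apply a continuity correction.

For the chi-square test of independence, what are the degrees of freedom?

df = (r−1)(c−1) = (2−1)·(2−1) = 1

degrees of freedom = 1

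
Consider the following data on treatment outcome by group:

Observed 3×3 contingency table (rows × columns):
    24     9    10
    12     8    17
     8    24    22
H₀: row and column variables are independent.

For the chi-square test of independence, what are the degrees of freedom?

degrees of freedom = 4

df = (r−1)(c−1) = (3−1)·(3−1) = 4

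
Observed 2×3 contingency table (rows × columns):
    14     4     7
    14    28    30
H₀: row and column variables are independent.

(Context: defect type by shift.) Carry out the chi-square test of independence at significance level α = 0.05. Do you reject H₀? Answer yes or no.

Row totals [25, 72], col totals [28, 32, 37], n=97
χ² = (14−7.22)²/7.22 + (4−8.25)²/8.25 + (7−9.54)²/9.54 + (14−20.78)²/20.78 + (28−23.75)²/23.75 + (30−27.46)²/27.46 = 12.4461
df = 2
p-value (upper-tail) = 0.00198
At α=0.05: p < α → reject H₀

reject H₀: yes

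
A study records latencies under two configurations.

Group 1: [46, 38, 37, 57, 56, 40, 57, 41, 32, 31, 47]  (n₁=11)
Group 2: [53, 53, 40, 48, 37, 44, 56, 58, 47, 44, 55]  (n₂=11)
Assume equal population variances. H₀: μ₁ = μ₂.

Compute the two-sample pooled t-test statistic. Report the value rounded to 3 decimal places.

x̄₁=43.818, s₁=9.579, n₁=11
x̄₂=48.636, s₂=6.903, n₂=11
s_p² = [10·9.579² + 10·6.903²]/20 = 69.7091
SE = √(s_p²·(1/11+1/11)) = 3.5601
t = (43.818−48.636)/3.5601 = -1.3534
df = 20

test statistic = -1.353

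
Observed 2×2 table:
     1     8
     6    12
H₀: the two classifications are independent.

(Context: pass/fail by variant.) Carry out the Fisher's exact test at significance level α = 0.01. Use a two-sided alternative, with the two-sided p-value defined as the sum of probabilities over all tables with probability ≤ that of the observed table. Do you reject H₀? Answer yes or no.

Margins: r₁=9, r₂=18, c₁=7, c₂=20, n=27
p_obs = C(9,1)·C(18,6)/C(27,7); sum pmf over tables with pmf ≤ p_obs
p-value (two-sided) = 0.36321
At α=0.01: p ≥ α → fail to reject H₀

reject H₀: no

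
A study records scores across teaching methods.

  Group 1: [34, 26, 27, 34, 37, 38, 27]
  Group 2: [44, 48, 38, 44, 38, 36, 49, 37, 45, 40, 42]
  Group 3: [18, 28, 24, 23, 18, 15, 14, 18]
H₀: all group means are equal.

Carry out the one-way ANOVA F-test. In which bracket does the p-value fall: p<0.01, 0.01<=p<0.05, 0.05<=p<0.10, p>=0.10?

Group means [31.86, 41.91, 19.75], grand mean 32.385
SSB = Σnᵢ(x̄ᵢ−x̄)² = 2276.888; SSW = ΣΣ(x−x̄ᵢ)² = 515.266
MSB = 2276.888/2 = 1138.4438; MSW = 515.266/23 = 22.4029
F = MSB/MSW = 50.8169
df = (2, 23)
p-value (upper-tail) = 0.00000
→ bracket: p<0.01

p-value bracket: p<0.01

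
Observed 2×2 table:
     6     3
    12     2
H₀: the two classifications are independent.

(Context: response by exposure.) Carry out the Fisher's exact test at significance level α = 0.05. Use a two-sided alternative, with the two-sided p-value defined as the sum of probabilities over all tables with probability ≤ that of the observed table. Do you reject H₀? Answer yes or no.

Margins: r₁=9, r₂=14, c₁=18, c₂=5, n=23
p_obs = C(9,6)·C(14,12)/C(23,18); sum pmf over tables with pmf ≤ p_obs
p-value (two-sided) = 0.34283
At α=0.05: p ≥ α → fail to reject H₀

reject H₀: no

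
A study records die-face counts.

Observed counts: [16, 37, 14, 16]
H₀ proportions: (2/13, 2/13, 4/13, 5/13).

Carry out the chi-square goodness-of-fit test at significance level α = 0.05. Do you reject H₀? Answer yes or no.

reject H₀: yes

n = 83; E_i = n·p_i = [12.77, 12.77, 25.54, 31.92]
χ² = (16−12.77)²/12.77 + (37−12.77)²/12.77 + (14−25.54)²/25.54 + (16−31.92)²/31.92 = 59.9530
df = 3
p-value (upper-tail) = 0.00000
At α=0.05: p < α → reject H₀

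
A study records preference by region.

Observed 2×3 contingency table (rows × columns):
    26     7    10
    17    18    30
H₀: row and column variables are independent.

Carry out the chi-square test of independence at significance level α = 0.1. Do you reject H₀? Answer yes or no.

Row totals [43, 65], col totals [43, 25, 40], n=108
χ² = (26−17.12)²/17.12 + (7−9.95)²/9.95 + (10−15.93)²/15.93 + (17−25.88)²/25.88 + (18−15.05)²/15.05 + (30−24.07)²/24.07 = 12.7722
df = 2
p-value (upper-tail) = 0.00168
At α=0.1: p < α → reject H₀

reject H₀: yes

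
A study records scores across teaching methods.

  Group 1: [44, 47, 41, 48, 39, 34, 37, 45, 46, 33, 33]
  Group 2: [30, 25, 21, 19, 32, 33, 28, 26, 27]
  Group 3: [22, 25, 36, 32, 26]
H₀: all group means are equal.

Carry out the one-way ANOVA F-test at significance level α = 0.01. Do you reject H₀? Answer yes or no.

reject H₀: yes

Group means [40.64, 26.78, 28.20], grand mean 33.160
SSB = Σnᵢ(x̄ᵢ−x̄)² = 1104.459; SSW = ΣΣ(x−x̄ᵢ)² = 634.901
MSB = 1104.459/2 = 552.2295; MSW = 634.901/22 = 28.8591
F = MSB/MSW = 19.1353
df = (2, 22)
p-value (upper-tail) = 0.00002
At α=0.01: p < α → reject H₀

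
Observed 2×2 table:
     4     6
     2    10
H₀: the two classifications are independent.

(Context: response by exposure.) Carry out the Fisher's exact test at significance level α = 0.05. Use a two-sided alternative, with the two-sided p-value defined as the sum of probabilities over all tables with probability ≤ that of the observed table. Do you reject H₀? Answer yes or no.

reject H₀: no

Margins: r₁=10, r₂=12, c₁=6, c₂=16, n=22
p_obs = C(10,4)·C(12,2)/C(22,6); sum pmf over tables with pmf ≤ p_obs
p-value (two-sided) = 0.34763
At α=0.05: p ≥ α → fail to reject H₀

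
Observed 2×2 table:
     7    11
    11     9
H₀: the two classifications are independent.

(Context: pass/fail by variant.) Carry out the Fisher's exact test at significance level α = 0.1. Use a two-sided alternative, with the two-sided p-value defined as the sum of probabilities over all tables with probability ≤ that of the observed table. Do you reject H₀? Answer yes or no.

Margins: r₁=18, r₂=20, c₁=18, c₂=20, n=38
p_obs = C(18,7)·C(20,11)/C(38,18); sum pmf over tables with pmf ≤ p_obs
p-value (two-sided) = 0.35187
At α=0.1: p ≥ α → fail to reject H₀

reject H₀: no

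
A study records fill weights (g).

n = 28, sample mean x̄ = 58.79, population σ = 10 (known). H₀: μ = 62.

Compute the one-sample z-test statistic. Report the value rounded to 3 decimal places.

SE = σ/√n = 10/√28 = 1.8898
z = (x̄−μ₀)/SE = (58.79−62)/1.8898 = -1.6986

test statistic = -1.699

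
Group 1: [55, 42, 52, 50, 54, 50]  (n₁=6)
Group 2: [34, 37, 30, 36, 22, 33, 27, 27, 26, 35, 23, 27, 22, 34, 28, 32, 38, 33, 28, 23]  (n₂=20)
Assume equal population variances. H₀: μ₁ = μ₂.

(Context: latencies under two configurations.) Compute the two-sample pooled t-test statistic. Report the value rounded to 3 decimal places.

x̄₁=50.500, s₁=4.637, n₁=6
x̄₂=29.750, s₂=5.149, n₂=20
s_p² = [5·4.637² + 19·5.149²]/24 = 25.4688
SE = √(s_p²·(1/6+1/20)) = 2.3491
t = (50.500−29.750)/2.3491 = 8.8332
df = 24

test statistic = 8.833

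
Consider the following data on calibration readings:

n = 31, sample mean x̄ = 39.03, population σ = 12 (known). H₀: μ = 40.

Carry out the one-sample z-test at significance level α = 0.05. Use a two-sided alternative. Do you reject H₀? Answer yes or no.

reject H₀: no

SE = σ/√n = 12/√31 = 2.1553
z = (x̄−μ₀)/SE = (39.03−40)/2.1553 = -0.4501
p-value (two-sided) = 0.65267
At α=0.05: p ≥ α → fail to reject H₀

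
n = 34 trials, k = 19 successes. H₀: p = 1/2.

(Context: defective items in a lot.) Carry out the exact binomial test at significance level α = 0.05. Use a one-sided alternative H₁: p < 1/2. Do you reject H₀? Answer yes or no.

reject H₀: no

Exact binomial: n=34, k=19, p₀=1/2=0.5000
P(X≤19) from Σ C(n,i)·p₀^i·(1−p₀)^(n−i)
p-value (one-sided, H₁ less) = 0.80424
At α=0.05: p ≥ α → fail to reject H₀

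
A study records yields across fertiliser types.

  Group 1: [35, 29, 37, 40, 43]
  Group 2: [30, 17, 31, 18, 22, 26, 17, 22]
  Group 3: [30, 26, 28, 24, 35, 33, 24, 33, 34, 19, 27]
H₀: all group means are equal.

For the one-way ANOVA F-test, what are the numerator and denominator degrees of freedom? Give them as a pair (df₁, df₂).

degrees of freedom = [2, 21]

k = 3 groups, N = 24 total
df = (k−1, N−k) = (3−1, 24−3) = (2, 21)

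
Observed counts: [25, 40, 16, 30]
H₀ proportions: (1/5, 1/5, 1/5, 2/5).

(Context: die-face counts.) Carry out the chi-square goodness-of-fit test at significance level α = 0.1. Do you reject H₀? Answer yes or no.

n = 111; E_i = n·p_i = [22.20, 22.20, 22.20, 44.40]
χ² = (25−22.20)²/22.20 + (40−22.20)²/22.20 + (16−22.20)²/22.20 + (30−44.40)²/44.40 = 21.0270
df = 3
p-value (upper-tail) = 0.00010
At α=0.1: p < α → reject H₀

reject H₀: yes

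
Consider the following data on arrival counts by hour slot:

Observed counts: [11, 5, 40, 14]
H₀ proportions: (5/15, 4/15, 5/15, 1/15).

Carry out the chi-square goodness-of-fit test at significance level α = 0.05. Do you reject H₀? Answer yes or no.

n = 70; E_i = n·p_i = [23.33, 18.67, 23.33, 4.67]
χ² = (11−23.33)²/23.33 + (5−18.67)²/18.67 + (40−23.33)²/23.33 + (14−4.67)²/4.67 = 47.0964
df = 3
p-value (upper-tail) = 0.00000
At α=0.05: p < α → reject H₀

reject H₀: yes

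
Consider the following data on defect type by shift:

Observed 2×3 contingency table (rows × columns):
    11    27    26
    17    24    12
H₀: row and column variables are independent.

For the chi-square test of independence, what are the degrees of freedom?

degrees of freedom = 2

df = (r−1)(c−1) = (2−1)·(3−1) = 2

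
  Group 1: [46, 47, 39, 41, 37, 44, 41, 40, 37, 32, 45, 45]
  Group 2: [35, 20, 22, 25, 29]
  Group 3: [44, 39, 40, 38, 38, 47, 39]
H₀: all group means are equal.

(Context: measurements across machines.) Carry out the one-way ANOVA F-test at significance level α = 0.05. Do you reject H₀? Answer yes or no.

reject H₀: yes

Group means [41.17, 26.20, 40.71], grand mean 37.917
SSB = Σnᵢ(x̄ᵢ−x̄)² = 867.938; SSW = ΣΣ(x−x̄ᵢ)² = 433.895
MSB = 867.938/2 = 433.9690; MSW = 433.895/21 = 20.6617
F = MSB/MSW = 21.0036
df = (2, 21)
p-value (upper-tail) = 0.00001
At α=0.05: p < α → reject H₀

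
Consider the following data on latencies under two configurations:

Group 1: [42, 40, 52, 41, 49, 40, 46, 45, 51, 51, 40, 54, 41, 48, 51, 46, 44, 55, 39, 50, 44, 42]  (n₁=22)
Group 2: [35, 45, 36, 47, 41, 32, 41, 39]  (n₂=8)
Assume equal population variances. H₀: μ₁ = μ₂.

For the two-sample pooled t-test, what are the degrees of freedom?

degrees of freedom = 28

df = n₁ + n₂ − 2 = 22 + 8 − 2 = 28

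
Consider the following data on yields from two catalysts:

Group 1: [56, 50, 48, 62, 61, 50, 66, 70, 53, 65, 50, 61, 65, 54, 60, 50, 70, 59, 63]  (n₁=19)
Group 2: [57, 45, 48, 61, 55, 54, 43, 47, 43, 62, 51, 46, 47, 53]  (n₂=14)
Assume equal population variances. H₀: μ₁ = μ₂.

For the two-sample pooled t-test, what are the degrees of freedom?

degrees of freedom = 31

df = n₁ + n₂ − 2 = 19 + 14 − 2 = 31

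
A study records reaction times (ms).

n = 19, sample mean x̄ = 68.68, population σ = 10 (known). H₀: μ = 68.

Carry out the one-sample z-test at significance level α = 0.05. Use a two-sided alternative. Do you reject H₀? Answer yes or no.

SE = σ/√n = 10/√19 = 2.2942
z = (x̄−μ₀)/SE = (68.68−68)/2.2942 = 0.2964
p-value (two-sided) = 0.76692
At α=0.05: p ≥ α → fail to reject H₀

reject H₀: no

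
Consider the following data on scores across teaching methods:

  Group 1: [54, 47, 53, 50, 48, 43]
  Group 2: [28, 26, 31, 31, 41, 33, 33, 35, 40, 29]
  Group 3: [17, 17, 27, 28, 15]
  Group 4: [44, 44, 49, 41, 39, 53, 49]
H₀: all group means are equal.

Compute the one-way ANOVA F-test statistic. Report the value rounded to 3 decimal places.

test statistic = 38.787

Group means [49.17, 32.70, 20.80, 45.57], grand mean 37.321
SSB = Σnᵢ(x̄ᵢ−x̄)² = 2896.660; SSW = ΣΣ(x−x̄ᵢ)² = 597.448
MSB = 2896.660/3 = 965.5532; MSW = 597.448/24 = 24.8937
F = MSB/MSW = 38.7871
df = (3, 24)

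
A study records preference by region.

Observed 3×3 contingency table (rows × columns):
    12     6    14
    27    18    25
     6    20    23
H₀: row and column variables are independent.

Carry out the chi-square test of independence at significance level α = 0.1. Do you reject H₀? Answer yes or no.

Row totals [32, 70, 49], col totals [45, 44, 62], n=151
χ² = (12−9.54)²/9.54 + (6−9.32)²/9.32 + (14−13.14)²/13.14 + (27−20.86)²/20.86 + (18−20.40)²/20.40 + (25−28.74)²/28.74 + (6−14.60)²/14.60 + (20−14.28)²/14.28 + (23−20.12)²/20.12 = 12.2271
df = 4
p-value (upper-tail) = 0.01574
At α=0.1: p < α → reject H₀

reject H₀: yes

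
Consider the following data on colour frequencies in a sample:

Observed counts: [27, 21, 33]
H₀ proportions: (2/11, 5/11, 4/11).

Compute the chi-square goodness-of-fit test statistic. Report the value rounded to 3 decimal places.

test statistic = 17.450

n = 81; E_i = n·p_i = [14.73, 36.82, 29.45]
χ² = (27−14.73)²/14.73 + (21−36.82)²/36.82 + (33−29.45)²/29.45 = 17.4500
df = 2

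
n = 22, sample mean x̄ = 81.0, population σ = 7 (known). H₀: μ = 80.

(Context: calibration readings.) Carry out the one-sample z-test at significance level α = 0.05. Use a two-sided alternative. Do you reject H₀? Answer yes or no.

reject H₀: no

SE = σ/√n = 7/√22 = 1.4924
z = (x̄−μ₀)/SE = (81.0−80)/1.4924 = 0.6701
p-value (two-sided) = 0.50282
At α=0.05: p ≥ α → fail to reject H₀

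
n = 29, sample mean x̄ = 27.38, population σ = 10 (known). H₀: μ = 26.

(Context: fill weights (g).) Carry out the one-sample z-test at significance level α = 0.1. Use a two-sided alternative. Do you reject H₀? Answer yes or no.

SE = σ/√n = 10/√29 = 1.8570
z = (x̄−μ₀)/SE = (27.38−26)/1.8570 = 0.7432
p-value (two-sided) = 0.45739
At α=0.1: p ≥ α → fail to reject H₀

reject H₀: no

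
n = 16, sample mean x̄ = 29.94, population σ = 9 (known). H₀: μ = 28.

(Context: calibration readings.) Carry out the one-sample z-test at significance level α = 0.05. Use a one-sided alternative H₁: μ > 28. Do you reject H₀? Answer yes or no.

reject H₀: no

SE = σ/√n = 9/√16 = 2.2500
z = (x̄−μ₀)/SE = (29.94−28)/2.2500 = 0.8622
p-value (one-sided, H₁ greater) = 0.19428
At α=0.05: p ≥ α → fail to reject H₀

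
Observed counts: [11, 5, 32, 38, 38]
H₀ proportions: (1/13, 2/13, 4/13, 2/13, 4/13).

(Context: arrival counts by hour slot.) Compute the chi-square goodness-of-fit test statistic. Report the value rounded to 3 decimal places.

n = 124; E_i = n·p_i = [9.54, 19.08, 38.15, 19.08, 38.15]
χ² = (11−9.54)²/9.54 + (5−19.08)²/19.08 + (32−38.15)²/38.15 + (38−19.08)²/19.08 + (38−38.15)²/38.15 = 30.3750
df = 4

test statistic = 30.375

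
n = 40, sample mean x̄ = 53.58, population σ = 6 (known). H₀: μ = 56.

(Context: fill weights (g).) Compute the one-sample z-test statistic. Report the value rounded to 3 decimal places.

test statistic = -2.551

SE = σ/√n = 6/√40 = 0.9487
z = (x̄−μ₀)/SE = (53.58−56)/0.9487 = -2.5509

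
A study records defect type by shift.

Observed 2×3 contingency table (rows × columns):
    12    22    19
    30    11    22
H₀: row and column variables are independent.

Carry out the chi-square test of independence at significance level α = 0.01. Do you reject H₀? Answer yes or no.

Row totals [53, 63], col totals [42, 33, 41], n=116
χ² = (12−19.19)²/19.19 + (22−15.08)²/15.08 + (19−18.73)²/18.73 + (30−22.81)²/22.81 + (11−17.92)²/17.92 + (22−22.27)²/22.27 = 10.8188
df = 2
p-value (upper-tail) = 0.00447
At α=0.01: p < α → reject H₀

reject H₀: yes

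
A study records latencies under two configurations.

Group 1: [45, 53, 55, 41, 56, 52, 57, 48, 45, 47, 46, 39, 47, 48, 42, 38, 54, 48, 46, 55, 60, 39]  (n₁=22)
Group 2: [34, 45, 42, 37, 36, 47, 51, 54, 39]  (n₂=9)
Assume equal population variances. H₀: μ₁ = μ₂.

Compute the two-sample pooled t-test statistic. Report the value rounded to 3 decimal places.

test statistic = 2.119

x̄₁=48.227, s₁=6.317, n₁=22
x̄₂=42.778, s₂=6.960, n₂=9
s_p² = [21·6.317² + 8·6.960²]/29 = 42.2558
SE = √(s_p²·(1/22+1/9)) = 2.5721
t = (48.227−42.778)/2.5721 = 2.1187
df = 29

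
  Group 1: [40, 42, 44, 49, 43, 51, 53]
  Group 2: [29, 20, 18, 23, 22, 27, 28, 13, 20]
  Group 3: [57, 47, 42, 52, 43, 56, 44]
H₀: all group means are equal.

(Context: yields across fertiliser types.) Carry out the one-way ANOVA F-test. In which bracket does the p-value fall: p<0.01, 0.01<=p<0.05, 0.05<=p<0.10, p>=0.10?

p-value bracket: p<0.01

Group means [46.00, 22.22, 48.71], grand mean 37.522
SSB = Σnᵢ(x̄ᵢ−x̄)² = 3486.755; SSW = ΣΣ(x−x̄ᵢ)² = 598.984
MSB = 3486.755/2 = 1743.3775; MSW = 598.984/20 = 29.9492
F = MSB/MSW = 58.2111
df = (2, 20)
p-value (upper-tail) = 0.00000
→ bracket: p<0.01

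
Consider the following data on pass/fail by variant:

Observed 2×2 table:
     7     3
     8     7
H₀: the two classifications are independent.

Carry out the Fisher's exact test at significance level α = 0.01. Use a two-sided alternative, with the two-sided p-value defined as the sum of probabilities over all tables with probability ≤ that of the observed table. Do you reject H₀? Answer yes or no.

reject H₀: no

Margins: r₁=10, r₂=15, c₁=15, c₂=10, n=25
p_obs = C(10,7)·C(15,8)/C(25,15); sum pmf over tables with pmf ≤ p_obs
p-value (two-sided) = 0.67846
At α=0.01: p ≥ α → fail to reject H₀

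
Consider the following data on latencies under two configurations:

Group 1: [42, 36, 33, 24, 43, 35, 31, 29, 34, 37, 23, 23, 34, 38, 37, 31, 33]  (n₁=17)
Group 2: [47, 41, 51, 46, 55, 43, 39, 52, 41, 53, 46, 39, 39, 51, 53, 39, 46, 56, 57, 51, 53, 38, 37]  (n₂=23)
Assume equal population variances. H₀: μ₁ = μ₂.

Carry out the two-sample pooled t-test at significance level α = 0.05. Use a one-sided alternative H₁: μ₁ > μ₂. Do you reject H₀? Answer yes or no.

reject H₀: no

x̄₁=33.118, s₁=5.904, n₁=17
x̄₂=46.652, s₂=6.575, n₂=23
s_p² = [16·5.904² + 22·6.575²]/38 = 39.7101
SE = √(s_p²·(1/17+1/23)) = 2.0155
t = (33.118−46.652)/2.0155 = -6.7151
df = 38
p-value (one-sided, H₁ greater) = 1.00000
At α=0.05: p ≥ α → fail to reject H₀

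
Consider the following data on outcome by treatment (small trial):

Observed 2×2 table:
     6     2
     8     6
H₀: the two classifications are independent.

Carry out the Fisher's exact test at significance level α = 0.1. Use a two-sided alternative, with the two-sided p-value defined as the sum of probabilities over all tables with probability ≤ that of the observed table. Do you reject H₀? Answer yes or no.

Margins: r₁=8, r₂=14, c₁=14, c₂=8, n=22
p_obs = C(8,6)·C(14,8)/C(22,14); sum pmf over tables with pmf ≤ p_obs
p-value (two-sided) = 0.64940
At α=0.1: p ≥ α → fail to reject H₀

reject H₀: no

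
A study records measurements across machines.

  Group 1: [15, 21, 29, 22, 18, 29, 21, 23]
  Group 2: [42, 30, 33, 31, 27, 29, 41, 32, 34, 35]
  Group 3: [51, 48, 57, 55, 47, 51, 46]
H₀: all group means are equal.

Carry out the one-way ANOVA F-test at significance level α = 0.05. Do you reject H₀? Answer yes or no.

reject H₀: yes

Group means [22.25, 33.40, 50.71], grand mean 34.680
SSB = Σnᵢ(x̄ᵢ−x̄)² = 3052.111; SSW = ΣΣ(x−x̄ᵢ)² = 481.329
MSB = 3052.111/2 = 1526.0557; MSW = 481.329/22 = 21.8786
F = MSB/MSW = 69.7512
df = (2, 22)
p-value (upper-tail) = 0.00000
At α=0.05: p < α → reject H₀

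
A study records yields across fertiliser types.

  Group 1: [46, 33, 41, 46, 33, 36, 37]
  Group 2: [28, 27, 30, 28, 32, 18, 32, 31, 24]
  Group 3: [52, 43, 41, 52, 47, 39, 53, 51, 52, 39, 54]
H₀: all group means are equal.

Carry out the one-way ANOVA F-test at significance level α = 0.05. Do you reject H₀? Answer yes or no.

reject H₀: yes

Group means [38.86, 27.78, 47.55], grand mean 38.704
SSB = Σnᵢ(x̄ᵢ−x̄)² = 1934.490; SSW = ΣΣ(x−x̄ᵢ)² = 701.140
MSB = 1934.490/2 = 967.2448; MSW = 701.140/24 = 29.2142
F = MSB/MSW = 33.1088
df = (2, 24)
p-value (upper-tail) = 0.00000
At α=0.05: p < α → reject H₀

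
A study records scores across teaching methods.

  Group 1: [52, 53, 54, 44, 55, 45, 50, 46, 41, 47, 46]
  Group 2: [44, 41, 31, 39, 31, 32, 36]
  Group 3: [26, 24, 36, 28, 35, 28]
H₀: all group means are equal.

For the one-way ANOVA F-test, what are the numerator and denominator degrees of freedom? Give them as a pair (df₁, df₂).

k = 3 groups, N = 24 total
df = (k−1, N−k) = (3−1, 24−3) = (2, 21)

degrees of freedom = [2, 21]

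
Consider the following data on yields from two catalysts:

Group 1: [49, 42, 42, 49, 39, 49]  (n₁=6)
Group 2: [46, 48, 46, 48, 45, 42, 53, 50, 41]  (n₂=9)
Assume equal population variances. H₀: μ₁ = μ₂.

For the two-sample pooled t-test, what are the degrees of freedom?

df = n₁ + n₂ − 2 = 6 + 9 − 2 = 13

degrees of freedom = 13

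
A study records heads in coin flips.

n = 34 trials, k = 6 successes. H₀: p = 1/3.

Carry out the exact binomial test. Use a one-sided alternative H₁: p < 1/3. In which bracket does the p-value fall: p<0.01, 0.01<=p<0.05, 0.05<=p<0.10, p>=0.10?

p-value bracket: 0.01<=p<0.05

Exact binomial: n=34, k=6, p₀=1/3=0.3333
P(X≤6) from Σ C(n,i)·p₀^i·(1−p₀)^(n−i)
p-value (one-sided, H₁ less) = 0.03452
→ bracket: 0.01<=p<0.05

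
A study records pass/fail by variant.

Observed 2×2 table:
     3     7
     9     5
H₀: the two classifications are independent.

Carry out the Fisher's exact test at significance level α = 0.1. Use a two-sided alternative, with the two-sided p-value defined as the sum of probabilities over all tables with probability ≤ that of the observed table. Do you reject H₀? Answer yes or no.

Margins: r₁=10, r₂=14, c₁=12, c₂=12, n=24
p_obs = C(10,3)·C(14,9)/C(24,12); sum pmf over tables with pmf ≤ p_obs
p-value (two-sided) = 0.21376
At α=0.1: p ≥ α → fail to reject H₀

reject H₀: no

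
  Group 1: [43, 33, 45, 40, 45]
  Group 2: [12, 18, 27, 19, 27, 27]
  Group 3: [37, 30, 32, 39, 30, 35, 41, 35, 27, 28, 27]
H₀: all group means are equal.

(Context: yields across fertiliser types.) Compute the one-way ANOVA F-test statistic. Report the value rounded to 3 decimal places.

Group means [41.20, 21.67, 32.82], grand mean 31.682
SSB = Σnᵢ(x̄ᵢ−x̄)² = 1069.003; SSW = ΣΣ(x−x̄ᵢ)² = 539.770
MSB = 1069.003/2 = 534.5015; MSW = 539.770/19 = 28.4089
F = MSB/MSW = 18.8146
df = (2, 19)

test statistic = 18.815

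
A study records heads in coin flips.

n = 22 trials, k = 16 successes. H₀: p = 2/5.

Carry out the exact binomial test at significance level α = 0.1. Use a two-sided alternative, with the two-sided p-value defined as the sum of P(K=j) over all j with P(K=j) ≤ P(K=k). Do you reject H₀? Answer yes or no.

reject H₀: yes

Exact binomial: n=22, k=16, p₀=2/5=0.4000
P(X=j) = C(n,j)·p₀^j·(1−p₀)^(n−j); p = Σ P(X=j) over j with P(X=j) ≤ P(X=16)
p-value (two-sided) = 0.00348
At α=0.1: p < α → reject H₀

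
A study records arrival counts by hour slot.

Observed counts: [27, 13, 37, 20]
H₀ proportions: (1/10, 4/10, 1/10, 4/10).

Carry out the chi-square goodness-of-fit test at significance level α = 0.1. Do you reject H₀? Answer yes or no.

n = 97; E_i = n·p_i = [9.70, 38.80, 9.70, 38.80]
χ² = (27−9.70)²/9.70 + (13−38.80)²/38.80 + (37−9.70)²/9.70 + (20−38.80)²/38.80 = 133.9536
df = 3
p-value (upper-tail) = 0.00000
At α=0.1: p < α → reject H₀

reject H₀: yes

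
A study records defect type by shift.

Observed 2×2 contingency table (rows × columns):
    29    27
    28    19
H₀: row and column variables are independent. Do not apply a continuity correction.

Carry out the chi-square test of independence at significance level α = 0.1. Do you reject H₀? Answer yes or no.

Row totals [56, 47], col totals [57, 46], n=103
χ² = (29−30.99)²/30.99 + (27−25.01)²/25.01 + (28−26.01)²/26.01 + (19−20.99)²/20.99 = 0.6272
df = 1
p-value (upper-tail) = 0.42837
At α=0.1: p ≥ α → fail to reject H₀

reject H₀: no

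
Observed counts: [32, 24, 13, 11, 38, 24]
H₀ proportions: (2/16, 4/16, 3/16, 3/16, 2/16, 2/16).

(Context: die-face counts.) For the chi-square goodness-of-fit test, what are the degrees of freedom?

df = k − 1 = 6 − 1 = 5

degrees of freedom = 5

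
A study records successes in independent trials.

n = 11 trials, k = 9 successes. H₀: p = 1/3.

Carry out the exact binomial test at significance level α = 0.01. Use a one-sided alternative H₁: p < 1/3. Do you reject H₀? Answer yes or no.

reject H₀: no

Exact binomial: n=11, k=9, p₀=1/3=0.3333
P(X≤9) from Σ C(n,i)·p₀^i·(1−p₀)^(n−i)
p-value (one-sided, H₁ less) = 0.99987
At α=0.01: p ≥ α → fail to reject H₀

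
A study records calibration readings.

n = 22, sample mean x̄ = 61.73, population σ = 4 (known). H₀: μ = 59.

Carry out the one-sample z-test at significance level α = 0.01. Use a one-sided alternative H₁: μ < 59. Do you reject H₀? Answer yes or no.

reject H₀: no

SE = σ/√n = 4/√22 = 0.8528
z = (x̄−μ₀)/SE = (61.73−59)/0.8528 = 3.2012
p-value (one-sided, H₁ less) = 0.99932
At α=0.01: p ≥ α → fail to reject H₀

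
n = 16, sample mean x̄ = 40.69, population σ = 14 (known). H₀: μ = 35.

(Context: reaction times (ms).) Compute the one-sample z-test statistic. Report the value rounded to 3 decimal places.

test statistic = 1.626

SE = σ/√n = 14/√16 = 3.5000
z = (x̄−μ₀)/SE = (40.69−35)/3.5000 = 1.6257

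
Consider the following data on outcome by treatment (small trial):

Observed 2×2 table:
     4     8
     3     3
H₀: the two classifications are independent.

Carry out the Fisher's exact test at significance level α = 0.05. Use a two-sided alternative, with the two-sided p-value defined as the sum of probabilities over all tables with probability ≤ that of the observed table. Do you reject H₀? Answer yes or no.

reject H₀: no

Margins: r₁=12, r₂=6, c₁=7, c₂=11, n=18
p_obs = C(12,4)·C(6,3)/C(18,7); sum pmf over tables with pmf ≤ p_obs
p-value (two-sided) = 0.62670
At α=0.05: p ≥ α → fail to reject H₀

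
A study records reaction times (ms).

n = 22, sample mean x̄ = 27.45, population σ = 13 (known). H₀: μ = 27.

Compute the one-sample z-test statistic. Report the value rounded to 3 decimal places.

test statistic = 0.162

SE = σ/√n = 13/√22 = 2.7716
z = (x̄−μ₀)/SE = (27.45−27)/2.7716 = 0.1624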